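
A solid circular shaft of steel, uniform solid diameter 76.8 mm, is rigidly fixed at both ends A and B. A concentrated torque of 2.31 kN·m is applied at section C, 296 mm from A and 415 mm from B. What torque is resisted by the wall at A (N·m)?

1350 N·m

With uniform GJ and both ends fixed, compatibility θ_AC = θ_CB gives T_A·a = T_B·b, together with T_A + T_B = T₀.
T_A = T₀·b/(a+b) = 2310·415/711.0 = 1348 N·m; T_B = 961.7 N·m.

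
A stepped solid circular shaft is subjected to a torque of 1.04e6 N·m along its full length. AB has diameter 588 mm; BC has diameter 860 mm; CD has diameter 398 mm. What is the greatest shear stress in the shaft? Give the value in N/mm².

84.0 N/mm²

Under the same torque, τ_max = 16T/(πd³) is largest where d is smallest — segment CD (d = 398 mm).
τ_max = 16·1.040e6/(π·(0.398)³) = 8.401×10^7 Pa.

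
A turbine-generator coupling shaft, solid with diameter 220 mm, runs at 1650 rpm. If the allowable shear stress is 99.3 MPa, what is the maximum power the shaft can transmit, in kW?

J = πd⁴/32 = π(0.220)⁴/32 = 2.300×10^-4 m⁴.
T_max = τ_allow·J/r = 9.93×10^7 × 2.300×10^-4 / 0.110 = 207600 N·m.
ω = 2π·1650/60 = 172.8 rad/s, so P_max = T_max·ω = 3.587×10^7 W.

35900 kW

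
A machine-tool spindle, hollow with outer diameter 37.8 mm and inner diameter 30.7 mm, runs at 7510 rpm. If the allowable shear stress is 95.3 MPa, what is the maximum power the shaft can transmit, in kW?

J = π(d_o⁴ − d_i⁴)/32 = π(0.0378⁴ − 0.0307⁴)/32 = 1.132×10^-7 m⁴.
T_max = τ_allow·J/r = 9.53×10^7 × 1.132×10^-7 / 0.0189 = 570.9 N·m.
ω = 2π·7510/60 = 786.4 rad/s, so P_max = T_max·ω = 4.490×10^5 W.

449 kW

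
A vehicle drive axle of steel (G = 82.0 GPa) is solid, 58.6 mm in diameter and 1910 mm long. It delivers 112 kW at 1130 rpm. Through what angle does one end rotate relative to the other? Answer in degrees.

ω = 2π·1130/60 = 118.3 rad/s, so T = P/ω = 112×10³ / 118.3 = 946.5 N·m.
J = πd⁴/32 = π(0.0586)⁴/32 = 1.158×10^-6 m⁴.
θ = T·L/(G·J) = 946.5 × 1.91 / (82.0×10⁹ × 1.158×10^-6) = 0.01904 rad.

1.09°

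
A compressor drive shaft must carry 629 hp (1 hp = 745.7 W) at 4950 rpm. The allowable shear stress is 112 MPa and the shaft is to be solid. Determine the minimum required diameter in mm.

ω = 2π·4950/60 = 518.4 rad/s, so T = P/ω = 629×745.7 / 518.4 = 904.9 N·m.
For a solid shaft τ_max = 16T/(πd³), so d = (16T/(π τ_allow))^(1/3) = (16·904.9/(π·1.12×10^8))^(1/3) = 0.03452 m.

34.5 mm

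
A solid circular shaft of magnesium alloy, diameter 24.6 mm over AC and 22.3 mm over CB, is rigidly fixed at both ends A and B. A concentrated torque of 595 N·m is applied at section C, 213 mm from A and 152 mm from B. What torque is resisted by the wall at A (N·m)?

Compatibility: T_A·a/J_AC = T_B·b/J_CB with T_A + T_B = T₀.
J_AC = 3.60×10^-8 m⁴, J_CB = 2.43×10^-8 m⁴, so T_A = T₀·(J_AC/a)/((J_AC/a)+(J_CB/b)) = 305.7 N·m, T_B = 289.3 N·m.

306 N·m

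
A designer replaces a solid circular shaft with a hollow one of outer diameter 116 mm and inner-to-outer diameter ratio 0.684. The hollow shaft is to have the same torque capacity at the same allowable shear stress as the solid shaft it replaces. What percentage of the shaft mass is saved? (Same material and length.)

37.3 %

Equal τ_max and T ⇒ the solid shaft needs d_s³ = d_o³(1−k⁴), so d_s = 116·(1−0.684⁴)^(1/3) = 106.8 mm.
Area ratio A_h/A_s = d_o²(1−k²)/d_s² = (1−k²)/(1−k⁴)^(2/3) = 0.6274.
Mass saving = 1 − 0.6274 = 37.3 %.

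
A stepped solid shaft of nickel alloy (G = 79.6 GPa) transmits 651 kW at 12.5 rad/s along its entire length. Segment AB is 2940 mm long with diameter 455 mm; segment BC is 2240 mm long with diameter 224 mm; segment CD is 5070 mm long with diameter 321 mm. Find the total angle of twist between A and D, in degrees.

ω = 12.5 rad/s, so T = P/ω = 651×10³ / 12.50 = 52080 N·m.
J_AB = π(0.455)⁴/32 = 4.21×10^-3 m⁴; J_BC = π(0.224)⁴/32 = 2.47×10^-4 m⁴; J_CD = π(0.321)⁴/32 = 1.04×10^-3 m⁴.
θ = (T/G)·Σ L_i/J_i = (52080/79.6×10⁹)·(2.94/4.21×10^-3 + 2.24/2.47×10^-4 + 5.07/1.04×10^-3) = 9.569×10^-3 rad.

0.548°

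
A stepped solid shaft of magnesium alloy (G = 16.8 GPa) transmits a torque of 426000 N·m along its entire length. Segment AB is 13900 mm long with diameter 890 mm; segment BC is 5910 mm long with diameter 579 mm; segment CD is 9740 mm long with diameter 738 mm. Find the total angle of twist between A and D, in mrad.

27.8 mrad

J_AB = π(0.890)⁴/32 = 0.0616 m⁴; J_BC = π(0.579)⁴/32 = 0.0110 m⁴; J_CD = π(0.738)⁴/32 = 0.0291 m⁴.
θ = (T/G)·Σ L_i/J_i = (426000/16.8×10⁹)·(13.9/0.0616 + 5.91/0.0110 + 9.74/0.0291) = 0.02779 rad.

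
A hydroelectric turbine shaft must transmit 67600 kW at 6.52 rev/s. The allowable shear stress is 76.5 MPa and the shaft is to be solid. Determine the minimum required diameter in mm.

479 mm

ω = 2π·6.52 = 40.97 rad/s, so T = P/ω = 67600×10³ / 40.97 = 1.650e6 N·m.
For a solid shaft τ_max = 16T/(πd³), so d = (16T/(π τ_allow))^(1/3) = (16·1.650e6/(π·7.65×10^7))^(1/3) = 0.4789 m.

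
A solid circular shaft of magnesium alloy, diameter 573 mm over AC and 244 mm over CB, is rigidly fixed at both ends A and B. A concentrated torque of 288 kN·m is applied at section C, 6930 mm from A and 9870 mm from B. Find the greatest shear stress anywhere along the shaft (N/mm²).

7.62 N/mm²

Compatibility: T_A·a/J_AC = T_B·b/J_CB with T_A + T_B = T₀.
J_AC = 0.0106 m⁴, J_CB = 3.48×10^-4 m⁴, so T_A = T₀·(J_AC/a)/((J_AC/a)+(J_CB/b)) = 281500 N·m, T_B = 6499 N·m.
τ in each portion: τ_AC = 7.62×10^6 Pa, τ_CB = 2.28×10^6 Pa; maximum is in AC.
τ_max = T_AC·r/J = 281500·0.286/0.0106 = 7.621×10^6 Pa.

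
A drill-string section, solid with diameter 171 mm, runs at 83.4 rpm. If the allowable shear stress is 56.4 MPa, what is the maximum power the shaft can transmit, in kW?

J = πd⁴/32 = π(0.171)⁴/32 = 8.394×10^-5 m⁴.
T_max = τ_allow·J/r = 5.64×10^7 × 8.394×10^-5 / 0.0855 = 55370 N·m.
ω = 2π·83.4/60 = 8.734 rad/s, so P_max = T_max·ω = 4.836×10^5 W.

484 kW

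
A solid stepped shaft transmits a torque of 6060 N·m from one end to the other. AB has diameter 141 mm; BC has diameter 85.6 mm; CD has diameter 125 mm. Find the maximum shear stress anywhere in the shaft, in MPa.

49.2 MPa

Under the same torque, τ_max = 16T/(πd³) is largest where d is smallest — segment BC (d = 85.6 mm).
τ_max = 16·6060/(π·(0.0856)³) = 4.921×10^7 Pa.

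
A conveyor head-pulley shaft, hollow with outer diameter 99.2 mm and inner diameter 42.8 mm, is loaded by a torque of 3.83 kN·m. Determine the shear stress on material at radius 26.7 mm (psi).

J = π(d_o⁴ − d_i⁴)/32 = π(0.0992⁴ − 0.0428⁴)/32 = 9.178×10^-6 m⁴.
Shear stress varies linearly with radius: τ = T·r/J = 3830 × 0.0267 / 9.178×10^-6 = 1.114×10^7 Pa.

1620 psi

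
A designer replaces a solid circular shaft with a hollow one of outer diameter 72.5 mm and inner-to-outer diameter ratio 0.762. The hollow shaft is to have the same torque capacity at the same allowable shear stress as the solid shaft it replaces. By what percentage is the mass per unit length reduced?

44.8 %

Equal τ_max and T ⇒ the solid shaft needs d_s³ = d_o³(1−k⁴), so d_s = 72.5·(1−0.762⁴)^(1/3) = 63.21 mm.
Area ratio A_h/A_s = d_o²(1−k²)/d_s² = (1−k²)/(1−k⁴)^(2/3) = 0.5516.
Mass saving = 1 − 0.5516 = 44.8 %.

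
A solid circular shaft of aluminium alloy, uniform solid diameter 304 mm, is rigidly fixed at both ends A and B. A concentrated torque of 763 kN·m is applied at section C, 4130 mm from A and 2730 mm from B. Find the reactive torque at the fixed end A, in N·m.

304000 N·m

With uniform GJ and both ends fixed, compatibility θ_AC = θ_CB gives T_A·a = T_B·b, together with T_A + T_B = T₀.
T_A = T₀·b/(a+b) = 763000·2730/6860 = 303600 N·m; T_B = 459400 N·m.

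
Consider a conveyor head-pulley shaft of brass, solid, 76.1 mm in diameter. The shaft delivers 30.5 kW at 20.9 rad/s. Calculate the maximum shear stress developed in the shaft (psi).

ω = 20.9 rad/s, so T = P/ω = 30.5×10³ / 20.90 = 1459 N·m.
J = πd⁴/32 = π(0.0761)⁴/32 = 3.293×10^-6 m⁴.
τ_max = T·r/J = 1459 × 0.0381 / 3.293×10^-6 = 1.686×10^7 Pa.

2450 psi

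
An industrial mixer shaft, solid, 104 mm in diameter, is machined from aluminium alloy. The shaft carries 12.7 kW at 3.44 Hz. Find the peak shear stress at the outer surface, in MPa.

2.66 MPa

ω = 2π·3.44 = 21.61 rad/s, so T = P/ω = 12.7×10³ / 21.61 = 587.6 N·m.
J = πd⁴/32 = π(0.104)⁴/32 = 1.149×10^-5 m⁴.
τ_max = T·r/J = 587.6 × 0.0520 / 1.149×10^-5 = 2.660×10^6 Pa.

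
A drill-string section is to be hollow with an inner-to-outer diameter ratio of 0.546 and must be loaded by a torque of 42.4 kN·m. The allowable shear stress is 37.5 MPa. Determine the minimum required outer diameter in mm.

185 mm

For a hollow shaft with d_i/d_o = 0.546: τ_max = 16T/(π d_o³ (1−k⁴)), so d_o = [16T/(π τ_allow (1−k⁴))]^(1/3) = [16·42400/(π·3.75×10^7·0.9111)]^(1/3) = 0.1849 m.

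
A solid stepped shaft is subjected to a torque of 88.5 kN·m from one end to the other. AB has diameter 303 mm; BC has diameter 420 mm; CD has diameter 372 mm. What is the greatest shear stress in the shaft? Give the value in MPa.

Under the same torque, τ_max = 16T/(πd³) is largest where d is smallest — segment AB (d = 303 mm).
τ_max = 16·88500/(π·(0.303)³) = 1.620×10^7 Pa.

16.2 MPa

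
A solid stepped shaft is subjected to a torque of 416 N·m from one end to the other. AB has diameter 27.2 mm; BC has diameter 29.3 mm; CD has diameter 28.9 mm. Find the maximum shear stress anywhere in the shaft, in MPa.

105 MPa

Under the same torque, τ_max = 16T/(πd³) is largest where d is smallest — segment AB (d = 27.2 mm).
τ_max = 16·416.0/(π·(0.0272)³) = 1.053×10^8 Pa.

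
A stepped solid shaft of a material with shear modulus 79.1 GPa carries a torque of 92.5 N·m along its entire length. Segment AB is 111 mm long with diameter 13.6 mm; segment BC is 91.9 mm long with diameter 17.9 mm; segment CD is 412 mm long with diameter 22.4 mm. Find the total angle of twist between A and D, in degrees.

J_AB = π(0.0136)⁴/32 = 3.36×10^-9 m⁴; J_BC = π(0.0179)⁴/32 = 1.01×10^-8 m⁴; J_CD = π(0.0224)⁴/32 = 2.47×10^-8 m⁴.
θ = (T/G)·Σ L_i/J_i = (92.50/79.1×10⁹)·(0.111/3.36×10^-9 + 0.0919/1.01×10^-8 + 0.412/2.47×10^-8) = 0.06880 rad.

3.94°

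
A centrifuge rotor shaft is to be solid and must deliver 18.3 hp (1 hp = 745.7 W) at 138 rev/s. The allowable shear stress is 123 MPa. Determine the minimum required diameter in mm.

ω = 2π·138 = 867.1 rad/s, so T = P/ω = 18.3×745.7 / 867.1 = 15.74 N·m.
For a solid shaft τ_max = 16T/(πd³), so d = (16T/(π τ_allow))^(1/3) = (16·15.74/(π·1.23×10^8))^(1/3) = 0.008670 m.

8.67 mm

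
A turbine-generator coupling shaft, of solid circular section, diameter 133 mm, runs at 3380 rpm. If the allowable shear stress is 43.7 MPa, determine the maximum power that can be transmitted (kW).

J = πd⁴/32 = π(0.133)⁴/32 = 3.072×10^-5 m⁴.
T_max = τ_allow·J/r = 4.37×10^7 × 3.072×10^-5 / 0.0665 = 20190 N·m.
ω = 2π·3380/60 = 354.0 rad/s, so P_max = T_max·ω = 7.145×10^6 W.

7150 kW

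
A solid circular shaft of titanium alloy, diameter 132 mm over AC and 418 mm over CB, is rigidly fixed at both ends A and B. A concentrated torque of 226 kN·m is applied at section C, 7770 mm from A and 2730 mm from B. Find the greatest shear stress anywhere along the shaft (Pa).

Compatibility: T_A·a/J_AC = T_B·b/J_CB with T_A + T_B = T₀.
J_AC = 2.98×10^-5 m⁴, J_CB = 3.00×10^-3 m⁴, so T_A = T₀·(J_AC/a)/((J_AC/a)+(J_CB/b)) = 786.9 N·m, T_B = 225200 N·m.
τ in each portion: τ_AC = 1.74×10^6 Pa, τ_CB = 1.57×10^7 Pa; maximum is in CB.
τ_max = T_CB·r/J = 225200·0.209/3.00×10^-3 = 1.570×10^7 Pa.

1.57e7 Pa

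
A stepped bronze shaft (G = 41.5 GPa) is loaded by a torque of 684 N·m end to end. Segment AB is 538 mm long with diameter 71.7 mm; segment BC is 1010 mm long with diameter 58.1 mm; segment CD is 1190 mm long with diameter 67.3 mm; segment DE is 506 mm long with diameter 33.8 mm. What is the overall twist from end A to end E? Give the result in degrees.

J_AB = π(0.0717)⁴/32 = 2.59×10^-6 m⁴; J_BC = π(0.0581)⁴/32 = 1.12×10^-6 m⁴; J_CD = π(0.0673)⁴/32 = 2.01×10^-6 m⁴; J_DE = π(0.0338)⁴/32 = 1.28×10^-7 m⁴.
θ = (T/G)·Σ L_i/J_i = (684.0/41.5×10⁹)·(0.538/2.59×10^-6 + 1.01/1.12×10^-6 + 1.19/2.01×10^-6 + 0.506/1.28×10^-7) = 0.09312 rad.

5.34°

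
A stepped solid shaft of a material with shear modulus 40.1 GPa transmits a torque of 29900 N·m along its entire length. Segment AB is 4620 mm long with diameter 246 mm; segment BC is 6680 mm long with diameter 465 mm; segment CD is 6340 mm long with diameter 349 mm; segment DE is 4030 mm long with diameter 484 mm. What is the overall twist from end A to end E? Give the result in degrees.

J_AB = π(0.246)⁴/32 = 3.60×10^-4 m⁴; J_BC = π(0.465)⁴/32 = 4.59×10^-3 m⁴; J_CD = π(0.349)⁴/32 = 1.46×10^-3 m⁴; J_DE = π(0.484)⁴/32 = 5.39×10^-3 m⁴.
θ = (T/G)·Σ L_i/J_i = (29900/40.1×10⁹)·(4.62/3.60×10^-4 + 6.68/4.59×10^-3 + 6.34/1.46×10^-3 + 4.03/5.39×10^-3) = 0.01447 rad.

0.829°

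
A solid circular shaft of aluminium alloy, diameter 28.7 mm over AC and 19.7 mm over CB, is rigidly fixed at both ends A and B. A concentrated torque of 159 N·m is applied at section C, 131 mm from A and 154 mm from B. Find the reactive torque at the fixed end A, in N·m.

Compatibility: T_A·a/J_AC = T_B·b/J_CB with T_A + T_B = T₀.
J_AC = 6.66×10^-8 m⁴, J_CB = 1.48×10^-8 m⁴, so T_A = T₀·(J_AC/a)/((J_AC/a)+(J_CB/b)) = 133.7 N·m, T_B = 25.26 N·m.

134 N·m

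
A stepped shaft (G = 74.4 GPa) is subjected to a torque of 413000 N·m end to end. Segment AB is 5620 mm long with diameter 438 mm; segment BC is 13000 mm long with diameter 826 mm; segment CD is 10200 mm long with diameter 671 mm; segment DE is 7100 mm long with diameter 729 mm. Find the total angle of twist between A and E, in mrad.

14.5 mrad

J_AB = π(0.438)⁴/32 = 3.61×10^-3 m⁴; J_BC = π(0.826)⁴/32 = 0.0457 m⁴; J_CD = π(0.671)⁴/32 = 0.0199 m⁴; J_DE = π(0.729)⁴/32 = 0.0277 m⁴.
θ = (T/G)·Σ L_i/J_i = (413000/74.4×10⁹)·(5.62/3.61×10^-3 + 13.0/0.0457 + 10.2/0.0199 + 7.10/0.0277) = 0.01448 rad.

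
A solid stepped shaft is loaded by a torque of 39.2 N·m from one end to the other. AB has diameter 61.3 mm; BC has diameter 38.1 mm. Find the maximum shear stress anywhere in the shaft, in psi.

Under the same torque, τ_max = 16T/(πd³) is largest where d is smallest — segment BC (d = 38.1 mm).
τ_max = 16·39.20/(π·(0.0381)³) = 3.610×10^6 Pa.

524 psi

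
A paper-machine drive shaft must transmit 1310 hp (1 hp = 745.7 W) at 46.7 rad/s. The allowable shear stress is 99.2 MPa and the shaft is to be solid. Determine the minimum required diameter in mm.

102 mm

ω = 46.7 rad/s, so T = P/ω = 1310×745.7 / 46.70 = 20920 N·m.
For a solid shaft τ_max = 16T/(πd³), so d = (16T/(π τ_allow))^(1/3) = (16·20920/(π·9.92×10^7))^(1/3) = 0.1024 m.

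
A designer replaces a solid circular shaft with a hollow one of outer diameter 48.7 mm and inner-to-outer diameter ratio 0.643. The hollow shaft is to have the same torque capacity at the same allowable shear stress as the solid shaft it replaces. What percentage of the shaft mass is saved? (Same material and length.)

33.5 %

Equal τ_max and T ⇒ the solid shaft needs d_s³ = d_o³(1−k⁴), so d_s = 48.7·(1−0.643⁴)^(1/3) = 45.75 mm.
Area ratio A_h/A_s = d_o²(1−k²)/d_s² = (1−k²)/(1−k⁴)^(2/3) = 0.6646.
Mass saving = 1 − 0.6646 = 33.5 %.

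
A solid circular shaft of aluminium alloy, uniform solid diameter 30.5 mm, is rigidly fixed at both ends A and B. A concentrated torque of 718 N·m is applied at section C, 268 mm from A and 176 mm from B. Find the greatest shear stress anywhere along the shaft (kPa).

With uniform GJ and both ends fixed, compatibility θ_AC = θ_CB gives T_A·a = T_B·b, together with T_A + T_B = T₀.
T_A = T₀·b/(a+b) = 718.0·176/444.0 = 284.6 N·m; T_B = 433.4 N·m.
τ in each portion: τ_AC = 5.11×10^7 Pa, τ_CB = 7.78×10^7 Pa; maximum is in CB.
τ_max = T_CB·r/J = 433.4·0.0152/8.50×10^-8 = 7.779×10^7 Pa.

77800 kPa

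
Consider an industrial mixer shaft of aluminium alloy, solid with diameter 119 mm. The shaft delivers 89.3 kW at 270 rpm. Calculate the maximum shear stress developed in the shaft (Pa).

9.55e6 Pa

ω = 2π·270/60 = 28.27 rad/s, so T = P/ω = 89.3×10³ / 28.27 = 3158 N·m.
J = πd⁴/32 = π(0.119)⁴/32 = 1.969×10^-5 m⁴.
τ_max = T·r/J = 3158 × 0.0595 / 1.969×10^-5 = 9.545×10^6 Pa.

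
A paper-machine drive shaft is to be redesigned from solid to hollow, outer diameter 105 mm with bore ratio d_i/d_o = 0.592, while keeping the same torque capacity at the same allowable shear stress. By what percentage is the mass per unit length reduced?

Equal τ_max and T ⇒ the solid shaft needs d_s³ = d_o³(1−k⁴), so d_s = 105·(1−0.592⁴)^(1/3) = 100.5 mm.
Area ratio A_h/A_s = d_o²(1−k²)/d_s² = (1−k²)/(1−k⁴)^(2/3) = 0.7088.
Mass saving = 1 − 0.7088 = 29.1 %.

29.1 %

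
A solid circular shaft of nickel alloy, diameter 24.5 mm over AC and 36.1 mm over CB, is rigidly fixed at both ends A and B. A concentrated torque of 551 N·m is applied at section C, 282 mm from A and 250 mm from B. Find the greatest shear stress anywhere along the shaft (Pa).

5.02e7 Pa

Compatibility: T_A·a/J_AC = T_B·b/J_CB with T_A + T_B = T₀.
J_AC = 3.54×10^-8 m⁴, J_CB = 1.67×10^-7 m⁴, so T_A = T₀·(J_AC/a)/((J_AC/a)+(J_CB/b)) = 87.22 N·m, T_B = 463.8 N·m.
τ in each portion: τ_AC = 3.02×10^7 Pa, τ_CB = 5.02×10^7 Pa; maximum is in CB.
τ_max = T_CB·r/J = 463.8·0.0181/1.67×10^-7 = 5.021×10^7 Pa.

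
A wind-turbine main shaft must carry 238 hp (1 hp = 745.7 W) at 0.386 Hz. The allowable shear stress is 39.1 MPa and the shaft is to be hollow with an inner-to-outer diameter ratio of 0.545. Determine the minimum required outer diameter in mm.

219 mm

ω = 2π·0.386 = 2.425 rad/s, so T = P/ω = 238×745.7 / 2.425 = 73180 N·m.
For a hollow shaft with d_i/d_o = 0.545: τ_max = 16T/(π d_o³ (1−k⁴)), so d_o = [16T/(π τ_allow (1−k⁴))]^(1/3) = [16·73180/(π·3.91×10^7·0.9118)]^(1/3) = 0.2187 m.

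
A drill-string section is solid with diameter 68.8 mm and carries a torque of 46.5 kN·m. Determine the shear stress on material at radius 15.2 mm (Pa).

3.21e8 Pa

J = πd⁴/32 = π(0.0688)⁴/32 = 2.200×10^-6 m⁴.
Shear stress varies linearly with radius: τ = T·r/J = 46500 × 0.0152 / 2.200×10^-6 = 3.213×10^8 Pa.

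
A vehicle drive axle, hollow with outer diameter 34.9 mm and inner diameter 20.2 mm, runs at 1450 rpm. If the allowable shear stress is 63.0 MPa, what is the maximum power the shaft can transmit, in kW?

70.9 kW

J = π(d_o⁴ − d_i⁴)/32 = π(0.0349⁴ − 0.0202⁴)/32 = 1.293×10^-7 m⁴.
T_max = τ_allow·J/r = 6.30×10^7 × 1.293×10^-7 / 0.0175 = 466.8 N·m.
ω = 2π·1450/60 = 151.8 rad/s, so P_max = T_max·ω = 7.088×10^4 W.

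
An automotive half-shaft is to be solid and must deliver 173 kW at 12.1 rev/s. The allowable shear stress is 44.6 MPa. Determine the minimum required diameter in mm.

ω = 2π·12.1 = 76.03 rad/s, so T = P/ω = 173×10³ / 76.03 = 2276 N·m.
For a solid shaft τ_max = 16T/(πd³), so d = (16T/(π τ_allow))^(1/3) = (16·2276/(π·4.46×10^7))^(1/3) = 0.06381 m.

63.8 mm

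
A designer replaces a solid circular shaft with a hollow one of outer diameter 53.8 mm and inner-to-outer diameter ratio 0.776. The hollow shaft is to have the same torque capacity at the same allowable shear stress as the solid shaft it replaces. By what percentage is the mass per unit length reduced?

Equal τ_max and T ⇒ the solid shaft needs d_s³ = d_o³(1−k⁴), so d_s = 53.8·(1−0.776⁴)^(1/3) = 46.30 mm.
Area ratio A_h/A_s = d_o²(1−k²)/d_s² = (1−k²)/(1−k⁴)^(2/3) = 0.5371.
Mass saving = 1 − 0.5371 = 46.3 %.

46.3 %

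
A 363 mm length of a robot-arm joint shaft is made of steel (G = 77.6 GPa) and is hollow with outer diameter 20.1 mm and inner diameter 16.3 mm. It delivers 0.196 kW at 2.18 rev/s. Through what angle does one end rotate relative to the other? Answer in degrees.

0.422°

ω = 2π·2.18 = 13.70 rad/s, so T = P/ω = 0.196×10³ / 13.70 = 14.31 N·m.
J = π(d_o⁴ − d_i⁴)/32 = π(0.0201⁴ − 0.0163⁴)/32 = 9.094×10^-9 m⁴.
θ = T·L/(G·J) = 14.31 × 0.363 / (77.6×10⁹ × 9.094×10^-9) = 7.360×10^-3 rad.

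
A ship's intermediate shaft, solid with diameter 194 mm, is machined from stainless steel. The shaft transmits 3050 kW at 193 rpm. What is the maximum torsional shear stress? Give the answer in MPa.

ω = 2π·193/60 = 20.21 rad/s, so T = P/ω = 3050×10³ / 20.21 = 150900 N·m.
J = πd⁴/32 = π(0.194)⁴/32 = 1.391×10^-4 m⁴.
τ_max = T·r/J = 150900 × 0.0970 / 1.391×10^-4 = 1.053×10^8 Pa.

105 MPa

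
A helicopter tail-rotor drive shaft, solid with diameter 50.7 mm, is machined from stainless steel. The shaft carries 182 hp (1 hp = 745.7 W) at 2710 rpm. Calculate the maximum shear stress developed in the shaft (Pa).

ω = 2π·2710/60 = 283.8 rad/s, so T = P/ω = 182×745.7 / 283.8 = 478.2 N·m.
J = πd⁴/32 = π(0.0507)⁴/32 = 6.487×10^-7 m⁴.
τ_max = T·r/J = 478.2 × 0.0254 / 6.487×10^-7 = 1.869×10^7 Pa.

1.87e7 Pa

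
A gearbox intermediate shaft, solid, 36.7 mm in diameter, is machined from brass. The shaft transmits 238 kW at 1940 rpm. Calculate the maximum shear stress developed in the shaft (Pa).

ω = 2π·1940/60 = 203.2 rad/s, so T = P/ω = 238×10³ / 203.2 = 1172 N·m.
J = πd⁴/32 = π(0.0367)⁴/32 = 1.781×10^-7 m⁴.
τ_max = T·r/J = 1172 × 0.0184 / 1.781×10^-7 = 1.207×10^8 Pa.

1.21e8 Pa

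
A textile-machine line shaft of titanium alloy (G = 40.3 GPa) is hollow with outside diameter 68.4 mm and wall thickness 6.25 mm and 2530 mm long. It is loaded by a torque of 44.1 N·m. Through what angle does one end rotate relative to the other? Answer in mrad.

2.33 mrad

J = π(d_o⁴ − d_i⁴)/32 = π(0.0684⁴ − 0.0559⁴)/32 = 1.190×10^-6 m⁴.
θ = T·L/(G·J) = 44.10 × 2.53 / (40.3×10⁹ × 1.190×10^-6) = 2.326×10^-3 rad.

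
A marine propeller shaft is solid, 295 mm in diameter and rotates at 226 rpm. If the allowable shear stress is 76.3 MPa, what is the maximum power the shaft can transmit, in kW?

J = πd⁴/32 = π(0.295)⁴/32 = 7.435×10^-4 m⁴.
T_max = τ_allow·J/r = 7.63×10^7 × 7.435×10^-4 / 0.147 = 384600 N·m.
ω = 2π·226/60 = 23.67 rad/s, so P_max = T_max·ω = 9.102×10^6 W.

9100 kW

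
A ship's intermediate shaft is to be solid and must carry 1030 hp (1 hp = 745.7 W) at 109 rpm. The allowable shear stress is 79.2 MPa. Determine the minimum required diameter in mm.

ω = 2π·109/60 = 11.41 rad/s, so T = P/ω = 1030×745.7 / 11.41 = 67290 N·m.
For a solid shaft τ_max = 16T/(πd³), so d = (16T/(π τ_allow))^(1/3) = (16·67290/(π·7.92×10^7))^(1/3) = 0.1630 m.

163 mm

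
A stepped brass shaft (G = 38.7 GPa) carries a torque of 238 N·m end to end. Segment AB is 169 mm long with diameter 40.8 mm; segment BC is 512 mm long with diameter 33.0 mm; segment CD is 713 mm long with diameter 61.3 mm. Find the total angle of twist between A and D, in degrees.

1.95°

J_AB = π(0.0408)⁴/32 = 2.72×10^-7 m⁴; J_BC = π(0.0330)⁴/32 = 1.16×10^-7 m⁴; J_CD = π(0.0613)⁴/32 = 1.39×10^-6 m⁴.
θ = (T/G)·Σ L_i/J_i = (238.0/38.7×10⁹)·(0.169/2.72×10^-7 + 0.512/1.16×10^-7 + 0.713/1.39×10^-6) = 0.03403 rad.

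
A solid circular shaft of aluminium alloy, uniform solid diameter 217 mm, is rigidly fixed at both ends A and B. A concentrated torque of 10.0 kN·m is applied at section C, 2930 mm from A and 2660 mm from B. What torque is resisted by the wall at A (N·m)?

With uniform GJ and both ends fixed, compatibility θ_AC = θ_CB gives T_A·a = T_B·b, together with T_A + T_B = T₀.
T_A = T₀·b/(a+b) = 10000·2660/5590 = 4758 N·m; T_B = 5242 N·m.

4760 N·m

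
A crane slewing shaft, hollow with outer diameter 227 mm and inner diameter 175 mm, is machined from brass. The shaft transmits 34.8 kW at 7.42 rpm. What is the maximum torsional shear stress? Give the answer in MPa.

ω = 2π·7.42/60 = 0.7770 rad/s, so T = P/ω = 34.8×10³ / 0.7770 = 44790 N·m.
J = π(d_o⁴ − d_i⁴)/32 = π(0.227⁴ − 0.175⁴)/32 = 1.686×10^-4 m⁴.
τ_max = T·r/J = 44790 × 0.114 / 1.686×10^-4 = 3.015×10^7 Pa.

30.1 MPa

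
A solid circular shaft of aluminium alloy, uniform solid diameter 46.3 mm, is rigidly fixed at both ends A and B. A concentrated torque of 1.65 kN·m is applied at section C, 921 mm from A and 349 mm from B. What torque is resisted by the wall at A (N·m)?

453 N·m

With uniform GJ and both ends fixed, compatibility θ_AC = θ_CB gives T_A·a = T_B·b, together with T_A + T_B = T₀.
T_A = T₀·b/(a+b) = 1650·349/1270 = 453.4 N·m; T_B = 1197 N·m.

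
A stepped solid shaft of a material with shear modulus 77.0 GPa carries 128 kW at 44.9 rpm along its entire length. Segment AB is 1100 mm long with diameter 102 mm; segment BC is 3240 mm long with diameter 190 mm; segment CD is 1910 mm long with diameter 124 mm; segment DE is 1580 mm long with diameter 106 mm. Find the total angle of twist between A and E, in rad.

ω = 2π·44.9/60 = 4.702 rad/s, so T = P/ω = 128×10³ / 4.702 = 27220 N·m.
J_AB = π(0.102)⁴/32 = 1.06×10^-5 m⁴; J_BC = π(0.190)⁴/32 = 1.28×10^-4 m⁴; J_CD = π(0.124)⁴/32 = 2.32×10^-5 m⁴; J_DE = π(0.106)⁴/32 = 1.24×10^-5 m⁴.
θ = (T/G)·Σ L_i/J_i = (27220/77.0×10⁹)·(1.10/1.06×10^-5 + 3.24/1.28×10^-4 + 1.91/2.32×10^-5 + 1.58/1.24×10^-5) = 0.1197 rad.

0.120 rad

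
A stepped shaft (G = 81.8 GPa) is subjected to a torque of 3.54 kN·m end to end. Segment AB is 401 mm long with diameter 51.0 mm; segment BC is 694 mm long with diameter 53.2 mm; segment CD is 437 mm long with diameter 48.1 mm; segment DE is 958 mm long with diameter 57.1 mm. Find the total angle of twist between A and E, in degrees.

8.02°

J_AB = π(0.0510)⁴/32 = 6.64×10^-7 m⁴; J_BC = π(0.0532)⁴/32 = 7.86×10^-7 m⁴; J_CD = π(0.0481)⁴/32 = 5.26×10^-7 m⁴; J_DE = π(0.0571)⁴/32 = 1.04×10^-6 m⁴.
θ = (T/G)·Σ L_i/J_i = (3540/81.8×10⁹)·(0.401/6.64×10^-7 + 0.694/7.86×10^-7 + 0.437/5.26×10^-7 + 0.958/1.04×10^-6) = 0.1400 rad.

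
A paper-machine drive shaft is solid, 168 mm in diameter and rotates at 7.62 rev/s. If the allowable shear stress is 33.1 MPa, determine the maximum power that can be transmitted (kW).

1480 kW

J = πd⁴/32 = π(0.168)⁴/32 = 7.821×10^-5 m⁴.
T_max = τ_allow·J/r = 3.31×10^7 × 7.821×10^-5 / 0.0840 = 30820 N·m.
ω = 2π·7.62 = 47.88 rad/s, so P_max = T_max·ω = 1.475×10^6 W.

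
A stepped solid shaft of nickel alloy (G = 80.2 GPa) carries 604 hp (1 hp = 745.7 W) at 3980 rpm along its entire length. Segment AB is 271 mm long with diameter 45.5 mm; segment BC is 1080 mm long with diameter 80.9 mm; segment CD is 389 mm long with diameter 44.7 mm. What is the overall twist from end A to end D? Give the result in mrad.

25.5 mrad

ω = 2π·3980/60 = 416.8 rad/s, so T = P/ω = 604×745.7 / 416.8 = 1081 N·m.
J_AB = π(0.0455)⁴/32 = 4.21×10^-7 m⁴; J_BC = π(0.0809)⁴/32 = 4.21×10^-6 m⁴; J_CD = π(0.0447)⁴/32 = 3.92×10^-7 m⁴.
θ = (T/G)·Σ L_i/J_i = (1081/80.2×10⁹)·(0.271/4.21×10^-7 + 1.08/4.21×10^-6 + 0.389/3.92×10^-7) = 0.02551 rad.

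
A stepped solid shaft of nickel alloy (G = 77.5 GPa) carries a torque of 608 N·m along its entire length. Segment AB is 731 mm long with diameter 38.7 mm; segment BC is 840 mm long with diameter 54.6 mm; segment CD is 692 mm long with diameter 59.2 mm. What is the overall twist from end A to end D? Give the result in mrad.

J_AB = π(0.0387)⁴/32 = 2.20×10^-7 m⁴; J_BC = π(0.0546)⁴/32 = 8.73×10^-7 m⁴; J_CD = π(0.0592)⁴/32 = 1.21×10^-6 m⁴.
θ = (T/G)·Σ L_i/J_i = (608.0/77.5×10⁹)·(0.731/2.20×10^-7 + 0.840/8.73×10^-7 + 0.692/1.21×10^-6) = 0.03810 rad.

38.1 mrad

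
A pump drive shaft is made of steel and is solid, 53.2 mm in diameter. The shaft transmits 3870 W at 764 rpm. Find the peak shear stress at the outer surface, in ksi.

ω = 2π·764/60 = 80.01 rad/s, so T = P/ω = 3870 / 80.01 = 48.37 N·m.
J = πd⁴/32 = π(0.0532)⁴/32 = 7.864×10^-7 m⁴.
τ_max = T·r/J = 48.37 × 0.0266 / 7.864×10^-7 = 1.636×10^6 Pa.

0.237 ksi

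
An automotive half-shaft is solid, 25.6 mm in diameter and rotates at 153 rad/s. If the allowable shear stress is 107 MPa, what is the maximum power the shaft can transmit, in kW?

J = πd⁴/32 = π(0.0256)⁴/32 = 4.217×10^-8 m⁴.
T_max = τ_allow·J/r = 1.07×10^8 × 4.217×10^-8 / 0.0128 = 352.5 N·m.
ω = 153 rad/s, so P_max = T_max·ω = 5.393×10^4 W.

53.9 kW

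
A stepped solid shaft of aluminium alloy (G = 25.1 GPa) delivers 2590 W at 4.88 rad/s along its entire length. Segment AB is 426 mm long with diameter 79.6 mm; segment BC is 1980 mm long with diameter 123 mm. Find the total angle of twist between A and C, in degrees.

ω = 4.88 rad/s, so T = P/ω = 2590 / 4.880 = 530.7 N·m.
J_AB = π(0.0796)⁴/32 = 3.94×10^-6 m⁴; J_BC = π(0.123)⁴/32 = 2.25×10^-5 m⁴.
θ = (T/G)·Σ L_i/J_i = (530.7/25.1×10⁹)·(0.426/3.94×10^-6 + 1.98/2.25×10^-5) = 4.149×10^-3 rad.

0.238°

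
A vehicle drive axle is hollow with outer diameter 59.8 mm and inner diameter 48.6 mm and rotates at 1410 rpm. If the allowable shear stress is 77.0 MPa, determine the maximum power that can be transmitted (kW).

269 kW

J = π(d_o⁴ − d_i⁴)/32 = π(0.0598⁴ − 0.0486⁴)/32 = 7.078×10^-7 m⁴.
T_max = τ_allow·J/r = 7.70×10^7 × 7.078×10^-7 / 0.0299 = 1823 N·m.
ω = 2π·1410/60 = 147.7 rad/s, so P_max = T_max·ω = 2.691×10^5 W.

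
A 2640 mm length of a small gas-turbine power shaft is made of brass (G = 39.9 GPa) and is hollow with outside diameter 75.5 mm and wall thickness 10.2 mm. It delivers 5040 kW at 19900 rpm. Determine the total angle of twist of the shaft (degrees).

4.01°

ω = 2π·19900/60 = 2084 rad/s, so T = P/ω = 5040×10³ / 2084 = 2419 N·m.
J = π(d_o⁴ − d_i⁴)/32 = π(0.0755⁴ − 0.0551⁴)/32 = 2.285×10^-6 m⁴.
θ = T·L/(G·J) = 2419 × 2.64 / (39.9×10⁹ × 2.285×10^-6) = 0.07003 rad.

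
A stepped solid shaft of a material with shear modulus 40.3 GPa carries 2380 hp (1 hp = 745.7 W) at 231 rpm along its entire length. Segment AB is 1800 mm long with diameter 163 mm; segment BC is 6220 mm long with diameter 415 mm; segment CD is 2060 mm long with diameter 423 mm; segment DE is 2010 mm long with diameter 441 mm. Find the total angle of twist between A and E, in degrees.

3.06°

ω = 2π·231/60 = 24.19 rad/s, so T = P/ω = 2380×745.7 / 24.19 = 73370 N·m.
J_AB = π(0.163)⁴/32 = 6.93×10^-5 m⁴; J_BC = π(0.415)⁴/32 = 2.91×10^-3 m⁴; J_CD = π(0.423)⁴/32 = 3.14×10^-3 m⁴; J_DE = π(0.441)⁴/32 = 3.71×10^-3 m⁴.
θ = (T/G)·Σ L_i/J_i = (73370/40.3×10⁹)·(1.80/6.93×10^-5 + 6.22/2.91×10^-3 + 2.06/3.14×10^-3 + 2.01/3.71×10^-3) = 0.05335 rad.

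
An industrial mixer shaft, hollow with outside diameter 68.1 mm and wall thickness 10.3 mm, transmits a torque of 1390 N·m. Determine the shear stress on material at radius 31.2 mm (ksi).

J = π(d_o⁴ − d_i⁴)/32 = π(0.0681⁴ − 0.0475⁴)/32 = 1.612×10^-6 m⁴.
Shear stress varies linearly with radius: τ = T·r/J = 1390 × 0.0312 / 1.612×10^-6 = 2.691×10^7 Pa.

3.90 ksi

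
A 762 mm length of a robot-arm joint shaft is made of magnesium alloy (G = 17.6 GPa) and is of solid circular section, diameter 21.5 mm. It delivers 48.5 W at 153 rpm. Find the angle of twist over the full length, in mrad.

6.25 mrad

ω = 2π·153/60 = 16.02 rad/s, so T = P/ω = 48.5 / 16.02 = 3.027 N·m.
J = πd⁴/32 = π(0.0215)⁴/32 = 2.098×10^-8 m⁴.
θ = T·L/(G·J) = 3.027 × 0.762 / (17.6×10⁹ × 2.098×10^-8) = 6.248×10^-3 rad.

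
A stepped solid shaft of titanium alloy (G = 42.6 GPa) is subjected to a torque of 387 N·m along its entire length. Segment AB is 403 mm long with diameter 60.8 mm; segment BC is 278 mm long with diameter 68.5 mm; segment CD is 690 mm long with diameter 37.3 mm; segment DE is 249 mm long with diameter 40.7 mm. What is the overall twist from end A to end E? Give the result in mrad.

J_AB = π(0.0608)⁴/32 = 1.34×10^-6 m⁴; J_BC = π(0.0685)⁴/32 = 2.16×10^-6 m⁴; J_CD = π(0.0373)⁴/32 = 1.90×10^-7 m⁴; J_DE = π(0.0407)⁴/32 = 2.69×10^-7 m⁴.
θ = (T/G)·Σ L_i/J_i = (387.0/42.6×10⁹)·(0.403/1.34×10^-6 + 0.278/2.16×10^-6 + 0.690/1.90×10^-7 + 0.249/2.69×10^-7) = 0.04528 rad.

45.3 mrad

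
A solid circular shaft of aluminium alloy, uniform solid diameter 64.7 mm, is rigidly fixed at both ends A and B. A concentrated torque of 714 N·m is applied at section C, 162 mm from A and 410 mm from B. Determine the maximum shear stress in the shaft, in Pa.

9.62e6 Pa

With uniform GJ and both ends fixed, compatibility θ_AC = θ_CB gives T_A·a = T_B·b, together with T_A + T_B = T₀.
T_A = T₀·b/(a+b) = 714.0·410/572.0 = 511.8 N·m; T_B = 202.2 N·m.
τ in each portion: τ_AC = 9.62×10^6 Pa, τ_CB = 3.80×10^6 Pa; maximum is in AC.
τ_max = T_AC·r/J = 511.8·0.0324/1.72×10^-6 = 9.624×10^6 Pa.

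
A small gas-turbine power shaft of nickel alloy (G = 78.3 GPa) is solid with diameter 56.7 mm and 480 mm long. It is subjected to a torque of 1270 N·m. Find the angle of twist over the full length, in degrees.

0.440°

J = πd⁴/32 = π(0.0567)⁴/32 = 1.015×10^-6 m⁴.
θ = T·L/(G·J) = 1270 × 0.480 / (78.3×10⁹ × 1.015×10^-6) = 7.673×10^-3 rad.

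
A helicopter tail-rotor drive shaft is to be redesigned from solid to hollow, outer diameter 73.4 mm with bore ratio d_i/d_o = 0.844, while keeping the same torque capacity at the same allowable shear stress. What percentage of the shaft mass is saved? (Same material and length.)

53.9 %

Equal τ_max and T ⇒ the solid shaft needs d_s³ = d_o³(1−k⁴), so d_s = 73.4·(1−0.844⁴)^(1/3) = 57.97 mm.
Area ratio A_h/A_s = d_o²(1−k²)/d_s² = (1−k²)/(1−k⁴)^(2/3) = 0.4612.
Mass saving = 1 − 0.4612 = 53.9 %.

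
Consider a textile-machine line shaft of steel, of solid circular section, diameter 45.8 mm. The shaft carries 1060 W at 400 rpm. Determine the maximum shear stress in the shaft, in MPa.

1.34 MPa

ω = 2π·400/60 = 41.89 rad/s, so T = P/ω = 1060 / 41.89 = 25.31 N·m.
J = πd⁴/32 = π(0.0458)⁴/32 = 4.320×10^-7 m⁴.
τ_max = T·r/J = 25.31 × 0.0229 / 4.320×10^-7 = 1.342×10^6 Pa.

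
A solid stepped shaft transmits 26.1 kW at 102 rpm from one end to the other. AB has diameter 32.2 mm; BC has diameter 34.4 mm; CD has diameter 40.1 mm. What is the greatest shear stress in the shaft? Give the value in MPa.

373 MPa

ω = 2π·102/60 = 10.68 rad/s, so T = P/ω = 26.1×10³ / 10.68 = 2443 N·m.
Under the same torque, τ_max = 16T/(πd³) is largest where d is smallest — segment AB (d = 32.2 mm).
τ_max = 16·2443/(π·(0.0322)³) = 3.727×10^8 Pa.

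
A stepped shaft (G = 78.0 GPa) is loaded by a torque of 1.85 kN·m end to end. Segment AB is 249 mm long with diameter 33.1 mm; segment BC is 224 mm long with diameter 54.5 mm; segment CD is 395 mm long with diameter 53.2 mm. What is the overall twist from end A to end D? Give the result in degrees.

J_AB = π(0.0331)⁴/32 = 1.18×10^-7 m⁴; J_BC = π(0.0545)⁴/32 = 8.66×10^-7 m⁴; J_CD = π(0.0532)⁴/32 = 7.86×10^-7 m⁴.
θ = (T/G)·Σ L_i/J_i = (1850/78.0×10⁹)·(0.249/1.18×10^-7 + 0.224/8.66×10^-7 + 0.395/7.86×10^-7) = 0.06816 rad.

3.91°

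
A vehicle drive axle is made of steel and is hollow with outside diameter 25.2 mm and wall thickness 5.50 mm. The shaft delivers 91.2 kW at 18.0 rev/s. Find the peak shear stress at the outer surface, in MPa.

ω = 2π·18.0 = 113.1 rad/s, so T = P/ω = 91.2×10³ / 113.1 = 806.4 N·m.
J = π(d_o⁴ − d_i⁴)/32 = π(0.0252⁴ − 0.0142⁴)/32 = 3.560×10^-8 m⁴.
τ_max = T·r/J = 806.4 × 0.0126 / 3.560×10^-8 = 2.854×10^8 Pa.

285 MPa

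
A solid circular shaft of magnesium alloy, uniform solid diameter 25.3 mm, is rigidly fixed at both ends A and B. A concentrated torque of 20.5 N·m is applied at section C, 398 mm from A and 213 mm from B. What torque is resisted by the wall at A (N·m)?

7.15 N·m

With uniform GJ and both ends fixed, compatibility θ_AC = θ_CB gives T_A·a = T_B·b, together with T_A + T_B = T₀.
T_A = T₀·b/(a+b) = 20.50·213/611.0 = 7.146 N·m; T_B = 13.35 N·m.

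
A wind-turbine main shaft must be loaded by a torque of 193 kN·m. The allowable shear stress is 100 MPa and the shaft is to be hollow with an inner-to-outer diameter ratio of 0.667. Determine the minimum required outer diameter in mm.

For a hollow shaft with d_i/d_o = 0.667: τ_max = 16T/(π d_o³ (1−k⁴)), so d_o = [16T/(π τ_allow (1−k⁴))]^(1/3) = [16·193000/(π·1.00×10^8·0.8021)]^(1/3) = 0.2306 m.

231 mm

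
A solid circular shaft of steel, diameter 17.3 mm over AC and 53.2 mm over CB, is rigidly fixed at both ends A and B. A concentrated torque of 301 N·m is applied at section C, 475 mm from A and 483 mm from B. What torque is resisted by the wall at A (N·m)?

Compatibility: T_A·a/J_AC = T_B·b/J_CB with T_A + T_B = T₀.
J_AC = 8.79×10^-9 m⁴, J_CB = 7.86×10^-7 m⁴, so T_A = T₀·(J_AC/a)/((J_AC/a)+(J_CB/b)) = 3.384 N·m, T_B = 297.6 N·m.

3.38 N·m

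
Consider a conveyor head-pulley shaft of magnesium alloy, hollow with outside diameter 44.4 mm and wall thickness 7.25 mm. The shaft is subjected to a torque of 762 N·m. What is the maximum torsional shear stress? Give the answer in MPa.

J = π(d_o⁴ − d_i⁴)/32 = π(0.0444⁴ − 0.0299⁴)/32 = 3.031×10^-7 m⁴.
τ_max = T·r/J = 762.0 × 0.0222 / 3.031×10^-7 = 5.582×10^7 Pa.

55.8 MPa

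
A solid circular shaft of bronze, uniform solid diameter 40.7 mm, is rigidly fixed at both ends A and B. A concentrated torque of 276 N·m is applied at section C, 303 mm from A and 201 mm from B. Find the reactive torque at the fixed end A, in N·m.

110 N·m

With uniform GJ and both ends fixed, compatibility θ_AC = θ_CB gives T_A·a = T_B·b, together with T_A + T_B = T₀.
T_A = T₀·b/(a+b) = 276.0·201/504.0 = 110.1 N·m; T_B = 165.9 N·m.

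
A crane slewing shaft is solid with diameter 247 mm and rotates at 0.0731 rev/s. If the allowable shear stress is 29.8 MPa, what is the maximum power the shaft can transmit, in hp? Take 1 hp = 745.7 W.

54.3 hp

J = πd⁴/32 = π(0.247)⁴/32 = 3.654×10^-4 m⁴.
T_max = τ_allow·J/r = 2.98×10^7 × 3.654×10^-4 / 0.123 = 88170 N·m.
ω = 2π·0.0731 = 0.4593 rad/s, so P_max = T_max·ω = 4.050×10^4 W.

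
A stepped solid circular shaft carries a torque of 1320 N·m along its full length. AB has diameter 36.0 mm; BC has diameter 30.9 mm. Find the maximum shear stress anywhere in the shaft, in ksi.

33.0 ksi

Under the same torque, τ_max = 16T/(πd³) is largest where d is smallest — segment BC (d = 30.9 mm).
τ_max = 16·1320/(π·(0.0309)³) = 2.279×10^8 Pa.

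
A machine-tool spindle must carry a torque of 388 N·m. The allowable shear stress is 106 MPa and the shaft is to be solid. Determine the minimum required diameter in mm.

26.5 mm

For a solid shaft τ_max = 16T/(πd³), so d = (16T/(π τ_allow))^(1/3) = (16·388.0/(π·1.06×10^8))^(1/3) = 0.02652 m.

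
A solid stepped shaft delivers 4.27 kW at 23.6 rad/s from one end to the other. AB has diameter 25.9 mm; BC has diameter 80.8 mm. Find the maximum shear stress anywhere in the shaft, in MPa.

ω = 23.6 rad/s, so T = P/ω = 4.27×10³ / 23.60 = 180.9 N·m.
Under the same torque, τ_max = 16T/(πd³) is largest where d is smallest — segment AB (d = 25.9 mm).
τ_max = 16·180.9/(π·(0.0259)³) = 5.304×10^7 Pa.

53.0 MPa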